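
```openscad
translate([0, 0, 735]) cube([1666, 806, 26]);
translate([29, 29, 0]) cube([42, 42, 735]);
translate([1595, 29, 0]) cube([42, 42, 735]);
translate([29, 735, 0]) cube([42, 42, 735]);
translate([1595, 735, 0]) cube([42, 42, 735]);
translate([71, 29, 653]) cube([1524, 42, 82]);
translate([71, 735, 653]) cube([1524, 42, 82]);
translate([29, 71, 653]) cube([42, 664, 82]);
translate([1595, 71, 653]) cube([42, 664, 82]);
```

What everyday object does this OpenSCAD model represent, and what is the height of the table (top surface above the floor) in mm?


A table. The table height is 761 mm.

A 1666×806×26 slab sits at z = 735 on four 42 mm square posts — a table. The top surface is at 735 + 26 = 761 mm.


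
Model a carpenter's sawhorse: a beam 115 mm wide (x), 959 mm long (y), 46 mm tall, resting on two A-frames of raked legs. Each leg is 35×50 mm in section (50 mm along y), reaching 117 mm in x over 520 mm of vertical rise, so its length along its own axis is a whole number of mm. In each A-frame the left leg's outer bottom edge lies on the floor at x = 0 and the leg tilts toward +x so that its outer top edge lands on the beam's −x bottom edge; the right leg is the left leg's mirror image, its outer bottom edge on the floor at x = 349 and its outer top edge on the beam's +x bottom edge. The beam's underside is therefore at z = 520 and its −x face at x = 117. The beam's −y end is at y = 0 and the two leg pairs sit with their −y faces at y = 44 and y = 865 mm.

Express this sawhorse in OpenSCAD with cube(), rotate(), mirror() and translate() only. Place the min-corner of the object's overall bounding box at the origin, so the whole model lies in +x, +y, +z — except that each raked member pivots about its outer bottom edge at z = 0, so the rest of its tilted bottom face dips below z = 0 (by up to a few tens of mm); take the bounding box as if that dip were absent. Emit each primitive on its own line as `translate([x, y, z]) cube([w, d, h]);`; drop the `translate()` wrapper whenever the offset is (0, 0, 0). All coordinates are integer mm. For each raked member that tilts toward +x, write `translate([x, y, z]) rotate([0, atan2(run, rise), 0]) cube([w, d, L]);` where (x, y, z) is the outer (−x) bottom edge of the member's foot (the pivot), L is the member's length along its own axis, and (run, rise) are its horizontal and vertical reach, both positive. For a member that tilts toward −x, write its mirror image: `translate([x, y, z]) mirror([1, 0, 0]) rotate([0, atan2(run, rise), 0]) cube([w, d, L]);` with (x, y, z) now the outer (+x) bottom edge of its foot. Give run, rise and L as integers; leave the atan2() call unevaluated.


// leg length = √(117² + 520²) = 533
// right-leg outer foot x = 2·117 + 115 = 349
// beam min-corner = (117, 0, 520)
translate([117, 0, 520]) cube([115, 959, 46]);
translate([0, 44, 0]) rotate([0, atan2(117, 520), 0]) cube([35, 50, 533]);
translate([349, 44, 0]) mirror([1, 0, 0]) rotate([0, atan2(117, 520), 0]) cube([35, 50, 533]);
translate([0, 865, 0]) rotate([0, atan2(117, 520), 0]) cube([35, 50, 533]);
translate([349, 865, 0]) mirror([1, 0, 0]) rotate([0, atan2(117, 520), 0]) cube([35, 50, 533]);


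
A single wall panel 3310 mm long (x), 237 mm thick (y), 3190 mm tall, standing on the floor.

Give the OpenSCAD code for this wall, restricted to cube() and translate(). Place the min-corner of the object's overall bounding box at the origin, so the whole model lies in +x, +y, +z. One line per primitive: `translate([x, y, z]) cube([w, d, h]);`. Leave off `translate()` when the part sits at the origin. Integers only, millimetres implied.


cube([3310, 237, 3190]);


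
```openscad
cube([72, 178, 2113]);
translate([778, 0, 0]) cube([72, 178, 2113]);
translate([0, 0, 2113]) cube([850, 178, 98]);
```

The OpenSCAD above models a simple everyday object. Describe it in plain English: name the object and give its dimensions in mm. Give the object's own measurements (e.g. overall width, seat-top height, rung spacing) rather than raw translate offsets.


A door frame. The clear opening is 706 mm wide and 2113 mm high. Two 72 mm wide jambs, 178 mm deep, stand either side of the opening from the floor to the top of the opening. A 98 mm thick head sits across the top of both jambs, spanning the full outside width of the frame.


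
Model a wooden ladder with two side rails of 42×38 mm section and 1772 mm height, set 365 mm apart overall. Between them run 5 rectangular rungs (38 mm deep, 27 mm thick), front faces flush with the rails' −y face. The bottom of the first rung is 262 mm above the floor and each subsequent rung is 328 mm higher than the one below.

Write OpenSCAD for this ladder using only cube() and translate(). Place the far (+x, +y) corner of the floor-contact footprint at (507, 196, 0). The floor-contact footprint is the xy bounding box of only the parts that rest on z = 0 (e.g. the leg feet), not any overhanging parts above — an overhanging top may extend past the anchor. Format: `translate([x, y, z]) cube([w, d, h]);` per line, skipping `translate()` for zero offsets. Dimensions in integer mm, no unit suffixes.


translate([142, 158, 0]) cube([42, 38, 1772]);
translate([465, 158, 0]) cube([42, 38, 1772]);
translate([184, 158, 262]) cube([281, 38, 27]);
translate([184, 158, 590]) cube([281, 38, 27]);
translate([184, 158, 918]) cube([281, 38, 27]);
translate([184, 158, 1246]) cube([281, 38, 27]);
translate([184, 158, 1574]) cube([281, 38, 27]);


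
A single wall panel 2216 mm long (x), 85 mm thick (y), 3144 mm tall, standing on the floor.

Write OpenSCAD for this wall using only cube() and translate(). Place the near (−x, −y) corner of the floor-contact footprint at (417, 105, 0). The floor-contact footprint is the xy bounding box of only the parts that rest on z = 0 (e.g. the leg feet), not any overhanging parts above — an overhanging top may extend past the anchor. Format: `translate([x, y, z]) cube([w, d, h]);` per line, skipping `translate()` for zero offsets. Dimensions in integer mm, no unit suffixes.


translate([417, 105, 0]) cube([2216, 85, 3144]);


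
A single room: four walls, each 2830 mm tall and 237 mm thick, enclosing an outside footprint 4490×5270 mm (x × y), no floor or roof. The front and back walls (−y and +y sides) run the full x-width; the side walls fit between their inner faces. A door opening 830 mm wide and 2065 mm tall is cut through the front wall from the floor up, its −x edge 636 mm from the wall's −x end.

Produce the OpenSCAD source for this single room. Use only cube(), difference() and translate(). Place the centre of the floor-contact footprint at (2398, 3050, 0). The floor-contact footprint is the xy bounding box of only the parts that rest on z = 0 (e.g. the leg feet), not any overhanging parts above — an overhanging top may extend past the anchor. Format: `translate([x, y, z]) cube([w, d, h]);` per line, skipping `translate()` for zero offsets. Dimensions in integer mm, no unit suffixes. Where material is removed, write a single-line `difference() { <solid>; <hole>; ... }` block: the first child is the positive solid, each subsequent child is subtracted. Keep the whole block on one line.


difference() { translate([153, 415, 0]) cube([4490, 237, 2830]); translate([789, 415, 0]) cube([830, 237, 2065]); }
translate([153, 5448, 0]) cube([4490, 237, 2830]);
translate([153, 652, 0]) cube([237, 4796, 2830]);
translate([4406, 652, 0]) cube([237, 4796, 2830]);


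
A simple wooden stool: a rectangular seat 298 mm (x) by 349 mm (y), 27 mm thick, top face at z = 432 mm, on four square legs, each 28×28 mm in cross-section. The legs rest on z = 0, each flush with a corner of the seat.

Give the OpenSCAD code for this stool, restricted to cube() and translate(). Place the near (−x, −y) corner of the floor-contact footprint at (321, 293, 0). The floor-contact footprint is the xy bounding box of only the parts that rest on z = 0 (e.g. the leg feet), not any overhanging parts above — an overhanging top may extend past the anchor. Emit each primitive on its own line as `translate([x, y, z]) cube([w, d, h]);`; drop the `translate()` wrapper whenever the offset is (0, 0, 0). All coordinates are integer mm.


translate([321, 293, 405]) cube([298, 349, 27]);
translate([321, 293, 0]) cube([28, 28, 405]);
translate([591, 293, 0]) cube([28, 28, 405]);
translate([321, 614, 0]) cube([28, 28, 405]);
translate([591, 614, 0]) cube([28, 28, 405]);


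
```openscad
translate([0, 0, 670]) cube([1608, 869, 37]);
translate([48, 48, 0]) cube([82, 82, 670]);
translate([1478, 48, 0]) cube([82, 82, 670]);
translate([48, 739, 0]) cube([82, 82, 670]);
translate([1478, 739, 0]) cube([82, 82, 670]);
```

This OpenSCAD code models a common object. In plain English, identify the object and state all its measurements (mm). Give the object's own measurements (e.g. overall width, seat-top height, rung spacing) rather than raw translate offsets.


A table: top 1608 mm (x) × 869 mm (y), 37 mm thick, upper face at z = 707 mm, on four 82×82 mm square legs, each inset 48 mm from the nearest pair of top edges from z = 0 to the bottom of the top.


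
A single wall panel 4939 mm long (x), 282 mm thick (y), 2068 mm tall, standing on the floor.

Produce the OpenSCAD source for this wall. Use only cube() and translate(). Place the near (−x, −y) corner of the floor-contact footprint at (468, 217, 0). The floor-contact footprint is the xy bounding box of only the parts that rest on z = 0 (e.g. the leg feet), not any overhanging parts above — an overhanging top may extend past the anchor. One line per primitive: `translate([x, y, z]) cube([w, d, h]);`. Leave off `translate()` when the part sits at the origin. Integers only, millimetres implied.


translate([468, 217, 0]) cube([4939, 282, 2068]);


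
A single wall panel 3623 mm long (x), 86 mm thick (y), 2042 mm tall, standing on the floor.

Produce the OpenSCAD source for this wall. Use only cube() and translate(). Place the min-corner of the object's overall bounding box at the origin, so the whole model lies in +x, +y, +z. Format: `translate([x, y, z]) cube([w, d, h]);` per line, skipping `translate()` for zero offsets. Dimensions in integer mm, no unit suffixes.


cube([3623, 86, 2042]);


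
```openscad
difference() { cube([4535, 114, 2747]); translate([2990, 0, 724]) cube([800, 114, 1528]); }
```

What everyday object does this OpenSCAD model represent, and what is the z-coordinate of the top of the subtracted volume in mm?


A wall with a window opening. The window head height is 2252 mm.

A wall with a rectangular opening subtracted — a window. Sill at z = 724, opening 1528 mm tall, so the head is at 724 + 1528 = 2252 mm.


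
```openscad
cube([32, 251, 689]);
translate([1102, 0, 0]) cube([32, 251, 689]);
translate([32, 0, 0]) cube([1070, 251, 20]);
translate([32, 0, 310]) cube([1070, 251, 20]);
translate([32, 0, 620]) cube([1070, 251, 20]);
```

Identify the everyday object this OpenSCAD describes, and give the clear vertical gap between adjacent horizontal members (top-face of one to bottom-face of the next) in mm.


A bookshelf. The clear shelf gap is 290 mm.

Two tall side panels with 3 horizontal boards between them — a bookshelf. The first two shelf undersides are at z = 0 and z = 310; with shelf thickness 20, the clear gap is 310 − 0 − 20 = 290 mm.


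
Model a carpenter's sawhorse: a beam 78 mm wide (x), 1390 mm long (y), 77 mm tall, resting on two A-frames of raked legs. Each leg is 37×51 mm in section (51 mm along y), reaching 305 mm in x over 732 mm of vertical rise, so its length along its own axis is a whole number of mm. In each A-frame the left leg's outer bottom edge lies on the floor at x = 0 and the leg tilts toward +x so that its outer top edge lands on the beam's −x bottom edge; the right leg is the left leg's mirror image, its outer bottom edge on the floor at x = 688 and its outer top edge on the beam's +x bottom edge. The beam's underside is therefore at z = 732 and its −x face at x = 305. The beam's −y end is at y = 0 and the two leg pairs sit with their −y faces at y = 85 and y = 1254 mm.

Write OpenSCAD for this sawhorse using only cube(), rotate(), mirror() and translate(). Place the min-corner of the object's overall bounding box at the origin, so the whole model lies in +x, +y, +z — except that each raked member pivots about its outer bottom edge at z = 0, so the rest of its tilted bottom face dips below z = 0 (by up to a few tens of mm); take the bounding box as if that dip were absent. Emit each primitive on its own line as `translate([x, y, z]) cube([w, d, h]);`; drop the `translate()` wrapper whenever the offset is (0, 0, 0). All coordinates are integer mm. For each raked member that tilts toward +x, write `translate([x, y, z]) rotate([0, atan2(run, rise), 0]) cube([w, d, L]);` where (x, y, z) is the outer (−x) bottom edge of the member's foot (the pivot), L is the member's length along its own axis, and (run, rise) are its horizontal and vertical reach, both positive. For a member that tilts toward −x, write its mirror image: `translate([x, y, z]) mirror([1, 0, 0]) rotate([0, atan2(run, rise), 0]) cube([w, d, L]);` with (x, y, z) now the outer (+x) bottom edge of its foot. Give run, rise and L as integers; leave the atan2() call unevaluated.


translate([305, 0, 732]) cube([78, 1390, 77]);
translate([0, 85, 0]) rotate([0, atan2(305, 732), 0]) cube([37, 51, 793]);
translate([688, 85, 0]) mirror([1, 0, 0]) rotate([0, atan2(305, 732), 0]) cube([37, 51, 793]);
translate([0, 1254, 0]) rotate([0, atan2(305, 732), 0]) cube([37, 51, 793]);
translate([688, 1254, 0]) mirror([1, 0, 0]) rotate([0, atan2(305, 732), 0]) cube([37, 51, 793]);


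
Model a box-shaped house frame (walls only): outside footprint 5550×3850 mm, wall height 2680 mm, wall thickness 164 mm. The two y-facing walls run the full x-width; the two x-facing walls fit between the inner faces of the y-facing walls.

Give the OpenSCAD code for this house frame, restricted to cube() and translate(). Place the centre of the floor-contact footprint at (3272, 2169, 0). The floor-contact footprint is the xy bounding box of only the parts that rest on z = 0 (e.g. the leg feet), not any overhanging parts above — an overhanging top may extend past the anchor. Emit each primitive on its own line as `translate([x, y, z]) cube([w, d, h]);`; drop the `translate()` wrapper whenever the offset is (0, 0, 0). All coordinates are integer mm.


translate([497, 244, 0]) cube([5550, 164, 2680]);
translate([497, 3930, 0]) cube([5550, 164, 2680]);
translate([497, 408, 0]) cube([164, 3522, 2680]);
translate([5883, 408, 0]) cube([164, 3522, 2680]);


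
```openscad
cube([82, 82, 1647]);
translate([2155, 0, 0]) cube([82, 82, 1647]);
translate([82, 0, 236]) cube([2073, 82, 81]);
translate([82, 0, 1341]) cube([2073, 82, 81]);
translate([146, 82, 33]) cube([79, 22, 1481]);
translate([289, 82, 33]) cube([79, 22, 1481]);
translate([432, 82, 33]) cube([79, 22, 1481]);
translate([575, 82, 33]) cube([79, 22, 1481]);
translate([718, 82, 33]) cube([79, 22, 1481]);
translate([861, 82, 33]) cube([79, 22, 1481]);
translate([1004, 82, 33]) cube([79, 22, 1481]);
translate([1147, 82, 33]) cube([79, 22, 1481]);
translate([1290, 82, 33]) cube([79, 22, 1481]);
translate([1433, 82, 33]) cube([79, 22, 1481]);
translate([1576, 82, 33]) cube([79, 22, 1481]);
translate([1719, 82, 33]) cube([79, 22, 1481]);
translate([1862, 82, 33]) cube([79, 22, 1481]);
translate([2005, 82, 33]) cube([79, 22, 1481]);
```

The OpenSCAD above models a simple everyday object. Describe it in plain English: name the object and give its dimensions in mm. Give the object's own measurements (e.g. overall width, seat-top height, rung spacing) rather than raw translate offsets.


A fence section. Two 82×82 mm posts, 1647 mm tall, stand on the floor with a clear span of 2073 mm between their inner faces. Two horizontal rails of 82×81 mm section span the gap between the posts with their undersides at z = 236 mm and z = 1341 mm, flush with the posts' −y face. 14 pickets, each 79 mm wide, 22 mm thick and 1481 mm tall, are fixed to the +y face of the rails with their bottoms at z = 33 mm, spaced across the span with a 64 mm gap after the −x post and between neighbouring pickets, with 71 mm left before the +x post.


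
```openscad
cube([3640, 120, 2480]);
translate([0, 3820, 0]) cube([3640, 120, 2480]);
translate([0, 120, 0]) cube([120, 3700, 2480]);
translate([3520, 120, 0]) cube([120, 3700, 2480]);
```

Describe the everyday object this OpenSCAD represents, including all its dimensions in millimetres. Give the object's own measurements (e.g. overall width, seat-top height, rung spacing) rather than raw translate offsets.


The wall frame of a small rectangular building: four walls, each 2480 mm tall and 120 mm thick, enclosing a footprint 3640 mm (x) by 3940 mm (y) outside-to-outside, with no floor or roof. The front and back walls (the −y and +y sides) span the full width; the two side walls fit between them.


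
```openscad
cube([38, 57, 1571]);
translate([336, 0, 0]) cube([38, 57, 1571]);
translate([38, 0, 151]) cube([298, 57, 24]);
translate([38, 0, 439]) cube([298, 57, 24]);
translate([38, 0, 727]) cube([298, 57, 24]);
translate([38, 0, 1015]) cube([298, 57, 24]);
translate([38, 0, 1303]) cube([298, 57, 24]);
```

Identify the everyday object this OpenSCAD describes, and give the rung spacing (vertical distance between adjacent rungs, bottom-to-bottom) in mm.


A ladder. The rung spacing is 288 mm.

Two tall 38×57 posts with 5 short bars between them — a ladder. Adjacent rungs sit at z = 151 and z = 439, so the spacing is 439 − 151 = 288 mm.


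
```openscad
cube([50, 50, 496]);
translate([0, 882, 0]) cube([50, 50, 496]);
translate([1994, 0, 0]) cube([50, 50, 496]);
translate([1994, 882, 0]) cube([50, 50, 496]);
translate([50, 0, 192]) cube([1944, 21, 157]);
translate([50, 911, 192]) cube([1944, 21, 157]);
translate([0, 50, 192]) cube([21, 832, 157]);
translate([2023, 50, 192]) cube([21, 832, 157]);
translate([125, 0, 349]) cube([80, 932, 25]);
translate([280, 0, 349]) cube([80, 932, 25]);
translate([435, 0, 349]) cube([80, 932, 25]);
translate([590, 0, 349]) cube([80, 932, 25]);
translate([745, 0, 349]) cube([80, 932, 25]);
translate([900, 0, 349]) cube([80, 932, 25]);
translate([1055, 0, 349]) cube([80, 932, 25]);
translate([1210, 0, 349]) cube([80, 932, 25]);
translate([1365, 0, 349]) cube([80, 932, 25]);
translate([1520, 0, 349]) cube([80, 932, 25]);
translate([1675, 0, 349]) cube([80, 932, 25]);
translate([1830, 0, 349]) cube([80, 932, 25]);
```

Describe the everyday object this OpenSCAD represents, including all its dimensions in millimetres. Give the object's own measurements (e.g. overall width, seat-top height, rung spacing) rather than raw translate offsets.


A bed frame 2044 mm long (x) by 932 mm wide (y). Four 50×50 mm corner posts, 496 mm tall, at the corners of the footprint. Four rails of 21 mm thickness and 157 mm height run between adjacent posts with their undersides at z = 192 mm, their outer faces flush with the outside of the frame (the two x-running rails run between the posts' inner faces; the two y-running rails run between the posts' inner faces). 12 slats, each 80 mm wide (x) and 25 mm thick, lie across the top of the two x-running rails, running the full 932 mm width of the frame in y; along x they sit between the end posts with a 75 mm gap after the −x posts and between neighbouring slats, leaving 84 mm before the +x posts.


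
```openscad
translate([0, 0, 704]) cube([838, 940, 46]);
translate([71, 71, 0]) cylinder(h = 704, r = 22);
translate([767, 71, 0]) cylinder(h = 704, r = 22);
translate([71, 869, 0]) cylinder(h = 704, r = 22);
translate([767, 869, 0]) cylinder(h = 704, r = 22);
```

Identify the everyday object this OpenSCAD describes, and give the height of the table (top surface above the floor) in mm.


A table. The table height is 750 mm.

A 838×940×46 slab sits at z = 704 on four Ø44 mm round legs — a table. The top surface is at 704 + 46 = 750 mm.


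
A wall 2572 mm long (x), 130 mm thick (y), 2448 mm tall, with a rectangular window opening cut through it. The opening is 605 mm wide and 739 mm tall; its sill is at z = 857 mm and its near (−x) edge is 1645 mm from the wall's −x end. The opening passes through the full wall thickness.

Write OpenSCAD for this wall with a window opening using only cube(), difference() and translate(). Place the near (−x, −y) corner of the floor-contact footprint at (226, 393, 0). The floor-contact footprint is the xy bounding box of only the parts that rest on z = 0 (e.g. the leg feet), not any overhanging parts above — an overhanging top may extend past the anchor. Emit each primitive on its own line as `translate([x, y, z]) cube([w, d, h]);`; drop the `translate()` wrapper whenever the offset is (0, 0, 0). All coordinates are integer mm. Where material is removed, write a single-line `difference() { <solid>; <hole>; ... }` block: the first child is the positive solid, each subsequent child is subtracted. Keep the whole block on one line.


difference() { translate([226, 393, 0]) cube([2572, 130, 2448]); translate([1871, 393, 857]) cube([605, 130, 739]); }


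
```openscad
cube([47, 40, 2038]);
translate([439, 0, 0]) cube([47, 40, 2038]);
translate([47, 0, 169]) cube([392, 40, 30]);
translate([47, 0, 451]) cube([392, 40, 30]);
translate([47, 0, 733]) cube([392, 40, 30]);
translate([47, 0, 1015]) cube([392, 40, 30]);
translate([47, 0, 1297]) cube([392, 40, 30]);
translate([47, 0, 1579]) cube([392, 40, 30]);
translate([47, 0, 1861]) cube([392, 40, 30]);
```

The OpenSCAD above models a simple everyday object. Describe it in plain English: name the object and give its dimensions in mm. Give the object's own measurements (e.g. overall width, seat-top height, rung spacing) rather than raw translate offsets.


A straight ladder. Two 47×40 mm vertical rails, 2038 mm tall, stand 486 mm apart (outside-to-outside) with their front faces coplanar on the −y side. 7 rungs, each 40 mm deep and 30 mm tall, span between the inner faces of the rails, front faces flush with the rails. The lowest rung's underside is at z = 169 mm and rungs are spaced 282 mm apart (underside to underside).


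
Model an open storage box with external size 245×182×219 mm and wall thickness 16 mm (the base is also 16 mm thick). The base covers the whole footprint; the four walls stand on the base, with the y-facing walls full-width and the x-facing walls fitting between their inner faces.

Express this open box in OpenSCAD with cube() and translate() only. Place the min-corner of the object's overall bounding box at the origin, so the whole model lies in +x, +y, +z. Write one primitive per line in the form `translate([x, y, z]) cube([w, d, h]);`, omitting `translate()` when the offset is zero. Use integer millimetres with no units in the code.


cube([245, 182, 16]);
translate([0, 0, 16]) cube([245, 16, 203]);
translate([0, 166, 16]) cube([245, 16, 203]);
translate([0, 16, 16]) cube([16, 150, 203]);
translate([229, 16, 16]) cube([16, 150, 203]);


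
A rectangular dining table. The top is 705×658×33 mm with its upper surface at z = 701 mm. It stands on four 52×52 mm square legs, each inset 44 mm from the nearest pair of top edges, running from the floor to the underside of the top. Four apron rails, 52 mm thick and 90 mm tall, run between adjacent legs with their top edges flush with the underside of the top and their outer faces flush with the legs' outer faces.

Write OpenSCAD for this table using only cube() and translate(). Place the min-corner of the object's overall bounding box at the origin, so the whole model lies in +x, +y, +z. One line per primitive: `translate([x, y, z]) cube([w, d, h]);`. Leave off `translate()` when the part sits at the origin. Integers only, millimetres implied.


translate([0, 0, 668]) cube([705, 658, 33]);
translate([44, 44, 0]) cube([52, 52, 668]);
translate([609, 44, 0]) cube([52, 52, 668]);
translate([44, 562, 0]) cube([52, 52, 668]);
translate([609, 562, 0]) cube([52, 52, 668]);
translate([96, 44, 578]) cube([513, 52, 90]);
translate([96, 562, 578]) cube([513, 52, 90]);
translate([44, 96, 578]) cube([52, 466, 90]);
translate([609, 96, 578]) cube([52, 466, 90]);


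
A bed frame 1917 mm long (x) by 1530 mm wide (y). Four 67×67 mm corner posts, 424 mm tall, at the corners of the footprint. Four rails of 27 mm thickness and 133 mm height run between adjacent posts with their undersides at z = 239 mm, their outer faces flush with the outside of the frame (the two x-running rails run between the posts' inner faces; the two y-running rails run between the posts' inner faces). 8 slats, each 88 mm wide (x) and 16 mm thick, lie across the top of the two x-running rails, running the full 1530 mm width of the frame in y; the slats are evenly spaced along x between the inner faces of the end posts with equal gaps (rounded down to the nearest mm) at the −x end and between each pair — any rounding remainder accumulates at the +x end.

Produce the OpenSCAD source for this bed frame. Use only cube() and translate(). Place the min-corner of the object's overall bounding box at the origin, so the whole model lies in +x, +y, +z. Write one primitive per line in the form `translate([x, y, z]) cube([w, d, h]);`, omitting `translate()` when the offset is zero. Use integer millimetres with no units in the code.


cube([67, 67, 424]);
translate([0, 1463, 0]) cube([67, 67, 424]);
translate([1850, 0, 0]) cube([67, 67, 424]);
translate([1850, 1463, 0]) cube([67, 67, 424]);
translate([67, 0, 239]) cube([1783, 27, 133]);
translate([67, 1503, 239]) cube([1783, 27, 133]);
translate([0, 67, 239]) cube([27, 1396, 133]);
translate([1890, 67, 239]) cube([27, 1396, 133]);
translate([186, 0, 372]) cube([88, 1530, 16]);
translate([393, 0, 372]) cube([88, 1530, 16]);
translate([600, 0, 372]) cube([88, 1530, 16]);
translate([807, 0, 372]) cube([88, 1530, 16]);
translate([1014, 0, 372]) cube([88, 1530, 16]);
translate([1221, 0, 372]) cube([88, 1530, 16]);
translate([1428, 0, 372]) cube([88, 1530, 16]);
translate([1635, 0, 372]) cube([88, 1530, 16]);


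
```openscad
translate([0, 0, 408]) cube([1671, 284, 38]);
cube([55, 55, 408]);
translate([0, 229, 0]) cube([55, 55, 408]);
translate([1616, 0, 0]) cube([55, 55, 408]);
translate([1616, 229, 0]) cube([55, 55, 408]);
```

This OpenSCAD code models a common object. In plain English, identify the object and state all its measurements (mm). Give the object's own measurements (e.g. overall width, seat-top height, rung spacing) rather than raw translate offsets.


A long wooden bench with a 1671 mm (x) × 284 mm (y) seat, 38 mm thick, its top surface 446 mm above the floor. Four 55 mm square legs at the seat corners, flush with the edges, run from z = 0 to the seat underside.


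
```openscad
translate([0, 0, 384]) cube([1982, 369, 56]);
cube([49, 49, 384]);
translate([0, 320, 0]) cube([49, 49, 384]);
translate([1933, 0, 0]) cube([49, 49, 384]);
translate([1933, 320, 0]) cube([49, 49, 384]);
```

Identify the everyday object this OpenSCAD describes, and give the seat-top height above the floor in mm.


A bench. The seat-top height is 440 mm.

A long slab on four corner posts — a bench. The slab sits at z = 384 with thickness 56, so the top is 384 + 56 = 440 mm.


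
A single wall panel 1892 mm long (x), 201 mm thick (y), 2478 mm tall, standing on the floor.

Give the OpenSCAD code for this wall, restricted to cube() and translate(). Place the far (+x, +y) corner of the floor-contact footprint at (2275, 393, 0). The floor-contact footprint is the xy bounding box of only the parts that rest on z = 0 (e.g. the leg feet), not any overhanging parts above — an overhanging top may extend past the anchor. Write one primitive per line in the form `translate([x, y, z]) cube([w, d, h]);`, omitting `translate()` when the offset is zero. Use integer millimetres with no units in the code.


translate([383, 192, 0]) cube([1892, 201, 2478]);


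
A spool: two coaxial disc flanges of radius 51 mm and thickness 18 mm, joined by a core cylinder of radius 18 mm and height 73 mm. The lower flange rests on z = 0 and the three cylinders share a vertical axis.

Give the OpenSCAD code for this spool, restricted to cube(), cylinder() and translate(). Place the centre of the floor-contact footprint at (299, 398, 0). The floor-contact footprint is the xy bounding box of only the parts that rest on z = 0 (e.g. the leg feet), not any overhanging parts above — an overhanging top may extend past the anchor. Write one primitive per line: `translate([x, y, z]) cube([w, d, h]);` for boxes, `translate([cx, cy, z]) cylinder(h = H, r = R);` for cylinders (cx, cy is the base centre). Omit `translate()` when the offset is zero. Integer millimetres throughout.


translate([299, 398, 0]) cylinder(h = 18, r = 51);
translate([299, 398, 18]) cylinder(h = 73, r = 18);
translate([299, 398, 91]) cylinder(h = 18, r = 51);


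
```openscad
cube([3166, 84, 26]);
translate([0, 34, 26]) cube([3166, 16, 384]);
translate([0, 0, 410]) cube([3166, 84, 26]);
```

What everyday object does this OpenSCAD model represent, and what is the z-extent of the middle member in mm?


An I-beam. The web height is 384 mm.

Two wide flanges with a thin centred web — an I-beam. Overall 436 mm minus two 26 mm flanges gives a web of 436 − 2·26 = 384 mm.


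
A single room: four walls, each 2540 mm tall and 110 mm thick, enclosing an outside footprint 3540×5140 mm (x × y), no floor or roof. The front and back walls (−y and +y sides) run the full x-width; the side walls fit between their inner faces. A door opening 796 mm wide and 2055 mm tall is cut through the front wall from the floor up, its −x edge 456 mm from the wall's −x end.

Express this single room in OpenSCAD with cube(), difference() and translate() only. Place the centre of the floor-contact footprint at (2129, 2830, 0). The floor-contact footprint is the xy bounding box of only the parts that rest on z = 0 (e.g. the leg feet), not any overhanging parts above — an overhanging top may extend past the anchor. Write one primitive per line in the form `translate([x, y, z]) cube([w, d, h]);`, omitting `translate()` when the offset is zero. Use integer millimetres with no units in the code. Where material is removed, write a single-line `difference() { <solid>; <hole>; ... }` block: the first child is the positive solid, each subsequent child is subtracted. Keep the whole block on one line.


difference() { translate([359, 260, 0]) cube([3540, 110, 2540]); translate([815, 260, 0]) cube([796, 110, 2055]); }
translate([359, 5290, 0]) cube([3540, 110, 2540]);
translate([359, 370, 0]) cube([110, 4920, 2540]);
translate([3789, 370, 0]) cube([110, 4920, 2540]);


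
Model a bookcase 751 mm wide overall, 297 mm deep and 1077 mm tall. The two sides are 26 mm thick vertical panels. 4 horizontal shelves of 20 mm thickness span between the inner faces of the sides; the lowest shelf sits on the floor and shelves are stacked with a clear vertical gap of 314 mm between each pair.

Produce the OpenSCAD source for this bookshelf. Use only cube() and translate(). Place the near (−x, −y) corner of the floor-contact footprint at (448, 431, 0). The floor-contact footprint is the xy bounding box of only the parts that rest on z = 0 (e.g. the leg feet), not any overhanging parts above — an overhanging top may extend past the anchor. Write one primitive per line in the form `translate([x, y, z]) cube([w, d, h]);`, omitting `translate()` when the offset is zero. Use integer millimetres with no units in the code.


translate([448, 431, 0]) cube([26, 297, 1077]);
translate([1173, 431, 0]) cube([26, 297, 1077]);
translate([474, 431, 0]) cube([699, 297, 20]);
translate([474, 431, 334]) cube([699, 297, 20]);
translate([474, 431, 668]) cube([699, 297, 20]);
translate([474, 431, 1002]) cube([699, 297, 20]);


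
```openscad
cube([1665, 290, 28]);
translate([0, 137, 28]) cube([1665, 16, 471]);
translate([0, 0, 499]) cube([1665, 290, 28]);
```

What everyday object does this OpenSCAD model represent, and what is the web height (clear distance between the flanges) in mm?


An I-beam. The web height is 471 mm.

Two wide flanges with a thin centred web — an I-beam. Overall 527 mm minus two 28 mm flanges gives a web of 527 − 2·28 = 471 mm.


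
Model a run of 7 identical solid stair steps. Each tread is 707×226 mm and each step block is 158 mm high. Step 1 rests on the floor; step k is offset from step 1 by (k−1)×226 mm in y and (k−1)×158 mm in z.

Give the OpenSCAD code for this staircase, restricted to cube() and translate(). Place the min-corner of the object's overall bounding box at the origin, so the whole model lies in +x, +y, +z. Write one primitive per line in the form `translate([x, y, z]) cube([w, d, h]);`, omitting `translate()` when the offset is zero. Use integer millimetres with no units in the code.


cube([707, 226, 158]);
translate([0, 226, 158]) cube([707, 226, 158]);
translate([0, 452, 316]) cube([707, 226, 158]);
translate([0, 678, 474]) cube([707, 226, 158]);
translate([0, 904, 632]) cube([707, 226, 158]);
translate([0, 1130, 790]) cube([707, 226, 158]);
translate([0, 1356, 948]) cube([707, 226, 158]);


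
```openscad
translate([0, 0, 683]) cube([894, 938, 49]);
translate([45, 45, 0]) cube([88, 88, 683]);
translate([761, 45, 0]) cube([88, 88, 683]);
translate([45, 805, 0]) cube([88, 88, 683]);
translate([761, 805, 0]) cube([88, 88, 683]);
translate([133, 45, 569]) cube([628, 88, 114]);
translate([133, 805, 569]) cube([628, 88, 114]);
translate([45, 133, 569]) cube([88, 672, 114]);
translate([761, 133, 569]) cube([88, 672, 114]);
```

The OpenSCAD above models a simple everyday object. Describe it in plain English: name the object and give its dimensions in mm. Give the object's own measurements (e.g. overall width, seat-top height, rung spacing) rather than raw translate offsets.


A table: top 894 mm (x) × 938 mm (y), 49 mm thick, upper face at z = 732 mm, on four 88×88 mm square legs, each inset 45 mm from the nearest pair of top edges from z = 0 to the bottom of the top. Four apron rails, 88 mm thick and 114 mm tall, run between adjacent legs with their top edges flush with the underside of the top and their outer faces flush with the legs' outer faces.


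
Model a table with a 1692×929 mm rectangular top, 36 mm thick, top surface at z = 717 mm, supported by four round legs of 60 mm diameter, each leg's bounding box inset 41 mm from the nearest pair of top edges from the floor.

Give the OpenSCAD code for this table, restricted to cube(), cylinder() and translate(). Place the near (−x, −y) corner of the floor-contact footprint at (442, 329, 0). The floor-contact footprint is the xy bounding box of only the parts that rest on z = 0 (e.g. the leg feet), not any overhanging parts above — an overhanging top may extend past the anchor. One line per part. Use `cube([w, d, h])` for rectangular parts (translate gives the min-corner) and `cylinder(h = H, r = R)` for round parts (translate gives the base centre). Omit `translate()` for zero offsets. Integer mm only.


translate([401, 288, 681]) cube([1692, 929, 36]);
translate([472, 359, 0]) cylinder(h = 681, r = 30);
translate([2022, 359, 0]) cylinder(h = 681, r = 30);
translate([472, 1146, 0]) cylinder(h = 681, r = 30);
translate([2022, 1146, 0]) cylinder(h = 681, r = 30);


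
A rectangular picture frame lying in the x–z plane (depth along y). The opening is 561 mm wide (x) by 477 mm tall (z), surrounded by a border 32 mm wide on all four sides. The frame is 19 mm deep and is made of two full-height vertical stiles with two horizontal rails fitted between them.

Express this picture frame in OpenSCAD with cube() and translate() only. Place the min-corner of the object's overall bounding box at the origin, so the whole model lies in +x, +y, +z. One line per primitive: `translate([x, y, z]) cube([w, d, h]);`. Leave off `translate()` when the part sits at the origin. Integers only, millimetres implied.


cube([32, 19, 541]);
translate([593, 0, 0]) cube([32, 19, 541]);
translate([32, 0, 0]) cube([561, 19, 32]);
translate([32, 0, 509]) cube([561, 19, 32]);


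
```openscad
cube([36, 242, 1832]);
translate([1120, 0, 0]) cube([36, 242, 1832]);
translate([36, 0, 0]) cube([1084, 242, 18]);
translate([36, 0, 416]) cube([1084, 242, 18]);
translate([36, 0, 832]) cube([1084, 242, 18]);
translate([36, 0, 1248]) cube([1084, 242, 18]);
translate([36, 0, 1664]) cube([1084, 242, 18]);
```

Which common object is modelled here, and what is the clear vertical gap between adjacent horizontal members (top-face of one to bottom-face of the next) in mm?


A bookshelf. The clear shelf gap is 398 mm.

Two tall side panels with 5 horizontal boards between them — a bookshelf. The first two shelf undersides are at z = 0 and z = 416; with shelf thickness 18, the clear gap is 416 − 0 − 18 = 398 mm.


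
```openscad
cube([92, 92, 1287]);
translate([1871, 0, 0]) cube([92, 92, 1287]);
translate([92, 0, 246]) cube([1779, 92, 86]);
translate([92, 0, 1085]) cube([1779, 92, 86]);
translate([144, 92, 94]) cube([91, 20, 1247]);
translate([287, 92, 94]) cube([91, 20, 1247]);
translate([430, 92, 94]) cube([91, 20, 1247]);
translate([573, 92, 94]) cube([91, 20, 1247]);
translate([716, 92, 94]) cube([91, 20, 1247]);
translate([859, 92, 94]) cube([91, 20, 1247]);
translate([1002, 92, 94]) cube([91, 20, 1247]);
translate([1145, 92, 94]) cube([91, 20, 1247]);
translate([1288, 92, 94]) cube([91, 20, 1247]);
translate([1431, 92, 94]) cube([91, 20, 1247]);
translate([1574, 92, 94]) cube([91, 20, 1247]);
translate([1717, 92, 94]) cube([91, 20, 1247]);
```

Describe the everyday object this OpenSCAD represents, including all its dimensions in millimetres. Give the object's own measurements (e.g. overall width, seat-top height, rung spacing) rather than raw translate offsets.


A fence section. Two 92×92 mm posts, 1287 mm tall, stand on the floor with a clear span of 1779 mm between their inner faces. Two horizontal rails of 92×86 mm section span the gap between the posts with their undersides at z = 246 mm and z = 1085 mm, flush with the posts' −y face. 12 pickets, each 91 mm wide, 20 mm thick and 1247 mm tall, are fixed to the +y face of the rails with their bottoms at z = 94 mm, spaced across the span with a 52 mm gap after the −x post and between neighbouring pickets, with 63 mm left before the +x post.


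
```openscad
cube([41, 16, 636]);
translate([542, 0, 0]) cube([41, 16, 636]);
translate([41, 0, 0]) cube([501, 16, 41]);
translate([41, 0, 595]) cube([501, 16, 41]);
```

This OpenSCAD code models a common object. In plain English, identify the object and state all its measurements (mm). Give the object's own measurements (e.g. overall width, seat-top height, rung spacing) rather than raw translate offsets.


A rectangular picture frame lying in the x–z plane (depth along y). The opening is 501 mm wide (x) by 554 mm tall (z), surrounded by a border 41 mm wide on all four sides. The frame is 16 mm deep and is made of two full-height vertical stiles with two horizontal rails fitted between them.


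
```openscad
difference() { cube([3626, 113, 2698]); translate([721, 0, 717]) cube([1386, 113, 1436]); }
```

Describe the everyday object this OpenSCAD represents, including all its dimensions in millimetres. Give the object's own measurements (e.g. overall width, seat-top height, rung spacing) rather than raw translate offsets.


A wall 3626 mm long (x), 113 mm thick (y), 2698 mm tall, with a rectangular window opening cut through it. The opening is 1386 mm wide and 1436 mm tall; its sill is at z = 717 mm and its near (−x) edge is 721 mm from the wall's −x end. The opening passes through the full wall thickness.


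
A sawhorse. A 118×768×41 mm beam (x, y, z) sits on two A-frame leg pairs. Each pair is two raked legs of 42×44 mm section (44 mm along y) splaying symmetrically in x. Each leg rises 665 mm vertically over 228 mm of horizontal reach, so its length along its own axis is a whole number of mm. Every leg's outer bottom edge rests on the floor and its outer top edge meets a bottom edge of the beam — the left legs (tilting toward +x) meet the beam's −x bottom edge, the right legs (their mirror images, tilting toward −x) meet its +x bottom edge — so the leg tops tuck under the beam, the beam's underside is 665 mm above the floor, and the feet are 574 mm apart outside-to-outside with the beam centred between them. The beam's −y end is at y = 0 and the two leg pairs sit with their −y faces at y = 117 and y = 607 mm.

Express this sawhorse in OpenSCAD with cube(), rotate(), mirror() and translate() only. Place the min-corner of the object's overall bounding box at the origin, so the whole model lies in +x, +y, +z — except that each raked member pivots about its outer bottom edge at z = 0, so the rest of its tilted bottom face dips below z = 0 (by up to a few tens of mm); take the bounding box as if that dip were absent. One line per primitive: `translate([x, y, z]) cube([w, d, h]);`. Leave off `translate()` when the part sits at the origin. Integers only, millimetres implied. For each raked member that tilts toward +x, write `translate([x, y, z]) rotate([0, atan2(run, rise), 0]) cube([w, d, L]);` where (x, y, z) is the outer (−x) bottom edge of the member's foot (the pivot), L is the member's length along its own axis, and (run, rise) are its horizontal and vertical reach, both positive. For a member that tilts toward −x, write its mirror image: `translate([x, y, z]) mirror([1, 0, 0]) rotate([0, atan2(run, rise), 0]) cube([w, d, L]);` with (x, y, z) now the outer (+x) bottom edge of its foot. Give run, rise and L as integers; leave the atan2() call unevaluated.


translate([228, 0, 665]) cube([118, 768, 41]);
translate([0, 117, 0]) rotate([0, atan2(228, 665), 0]) cube([42, 44, 703]);
translate([574, 117, 0]) mirror([1, 0, 0]) rotate([0, atan2(228, 665), 0]) cube([42, 44, 703]);
translate([0, 607, 0]) rotate([0, atan2(228, 665), 0]) cube([42, 44, 703]);
translate([574, 607, 0]) mirror([1, 0, 0]) rotate([0, atan2(228, 665), 0]) cube([42, 44, 703]);
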